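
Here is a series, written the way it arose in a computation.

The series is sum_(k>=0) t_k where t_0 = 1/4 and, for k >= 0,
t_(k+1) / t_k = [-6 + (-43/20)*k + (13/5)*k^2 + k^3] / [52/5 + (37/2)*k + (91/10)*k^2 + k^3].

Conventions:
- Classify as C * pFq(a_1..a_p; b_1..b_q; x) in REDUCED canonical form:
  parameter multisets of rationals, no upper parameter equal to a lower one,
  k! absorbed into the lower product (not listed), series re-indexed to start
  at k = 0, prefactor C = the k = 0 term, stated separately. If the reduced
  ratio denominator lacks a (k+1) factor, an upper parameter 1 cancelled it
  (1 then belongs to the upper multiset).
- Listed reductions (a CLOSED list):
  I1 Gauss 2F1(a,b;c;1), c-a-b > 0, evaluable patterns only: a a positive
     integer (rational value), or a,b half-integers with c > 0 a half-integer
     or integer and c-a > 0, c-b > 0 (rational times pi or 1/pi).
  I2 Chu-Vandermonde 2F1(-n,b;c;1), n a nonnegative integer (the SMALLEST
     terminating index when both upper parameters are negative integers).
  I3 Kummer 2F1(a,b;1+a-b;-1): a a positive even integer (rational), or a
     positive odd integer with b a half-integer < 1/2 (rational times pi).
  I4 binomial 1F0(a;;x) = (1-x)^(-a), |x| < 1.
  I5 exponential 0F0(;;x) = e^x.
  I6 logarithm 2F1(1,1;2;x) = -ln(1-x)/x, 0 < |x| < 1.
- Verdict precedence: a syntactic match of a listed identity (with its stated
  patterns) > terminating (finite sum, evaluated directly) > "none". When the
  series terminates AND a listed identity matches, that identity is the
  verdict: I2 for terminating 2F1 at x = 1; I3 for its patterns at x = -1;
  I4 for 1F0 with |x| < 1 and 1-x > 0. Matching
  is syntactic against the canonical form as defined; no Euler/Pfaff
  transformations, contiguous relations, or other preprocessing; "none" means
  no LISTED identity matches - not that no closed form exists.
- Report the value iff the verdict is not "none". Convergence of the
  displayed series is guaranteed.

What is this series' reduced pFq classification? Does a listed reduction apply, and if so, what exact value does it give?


With C = 1/4: the canonical form is 2F1(-3/2, 5/2; 13/2; 1). Verdict: the half-integer Gauss pattern (I1) matches (x = 1; upper {-3/2, 5/2} half-integers, c = 13/2 in the evaluable pattern). Hence: (10395/262144) * pi.

Structural cue: t_0 being 1/4, roots of the ratio polynomials (prefactor 1/4) are the negated parameters.
Adjacent-term ratio: r(k) = 1 * (k-3/2) (k+5/2) / [(k+13/2) (k+1)] - rational in k. x = 1; t_0 = 1/4; negate the roots.


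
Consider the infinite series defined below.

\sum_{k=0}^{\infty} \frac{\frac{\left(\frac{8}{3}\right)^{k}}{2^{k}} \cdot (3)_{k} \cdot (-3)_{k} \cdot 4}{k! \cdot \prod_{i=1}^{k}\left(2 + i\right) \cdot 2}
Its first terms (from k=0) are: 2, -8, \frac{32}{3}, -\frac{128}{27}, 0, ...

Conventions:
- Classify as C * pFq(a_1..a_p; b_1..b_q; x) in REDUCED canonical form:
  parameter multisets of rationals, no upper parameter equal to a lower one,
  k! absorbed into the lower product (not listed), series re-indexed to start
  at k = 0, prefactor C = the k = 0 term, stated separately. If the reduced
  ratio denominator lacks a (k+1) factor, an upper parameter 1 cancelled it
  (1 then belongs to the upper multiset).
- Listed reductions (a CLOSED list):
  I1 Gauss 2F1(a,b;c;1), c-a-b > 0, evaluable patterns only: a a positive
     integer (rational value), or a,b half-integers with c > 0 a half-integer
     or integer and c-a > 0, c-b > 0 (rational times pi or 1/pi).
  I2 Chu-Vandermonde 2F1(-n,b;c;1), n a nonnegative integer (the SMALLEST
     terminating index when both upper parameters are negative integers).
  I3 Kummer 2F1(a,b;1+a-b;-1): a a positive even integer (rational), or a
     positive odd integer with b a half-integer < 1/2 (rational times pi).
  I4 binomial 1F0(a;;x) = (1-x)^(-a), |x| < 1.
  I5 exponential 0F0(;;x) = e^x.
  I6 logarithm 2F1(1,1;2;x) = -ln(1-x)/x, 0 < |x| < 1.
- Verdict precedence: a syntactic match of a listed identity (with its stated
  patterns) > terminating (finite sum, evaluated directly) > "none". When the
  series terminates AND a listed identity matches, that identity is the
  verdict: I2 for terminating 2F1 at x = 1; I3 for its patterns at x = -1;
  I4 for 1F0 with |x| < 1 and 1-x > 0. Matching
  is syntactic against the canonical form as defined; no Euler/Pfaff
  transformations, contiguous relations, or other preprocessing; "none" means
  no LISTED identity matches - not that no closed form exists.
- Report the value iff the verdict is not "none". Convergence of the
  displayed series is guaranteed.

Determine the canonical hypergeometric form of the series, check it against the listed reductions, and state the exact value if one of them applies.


Reduced: x = \frac{4}{3}, 1F0, upper = {-3}, lower = {-}, C = 2. Verdict: terminating - upper parameter -3 makes this a finite sum (last index 3), evaluated exactly. Value: -\frac{2}{27}.

Key step: with t_0 = 2, the two k-th powers (C = 2, x = 4/3) combine into one argument.
Term ratio: r(k) = \frac{4}{3} * (k-3) / [(k+1)] ; factor over Q: parameters, x = \frac{4}{3}, and C = 2.


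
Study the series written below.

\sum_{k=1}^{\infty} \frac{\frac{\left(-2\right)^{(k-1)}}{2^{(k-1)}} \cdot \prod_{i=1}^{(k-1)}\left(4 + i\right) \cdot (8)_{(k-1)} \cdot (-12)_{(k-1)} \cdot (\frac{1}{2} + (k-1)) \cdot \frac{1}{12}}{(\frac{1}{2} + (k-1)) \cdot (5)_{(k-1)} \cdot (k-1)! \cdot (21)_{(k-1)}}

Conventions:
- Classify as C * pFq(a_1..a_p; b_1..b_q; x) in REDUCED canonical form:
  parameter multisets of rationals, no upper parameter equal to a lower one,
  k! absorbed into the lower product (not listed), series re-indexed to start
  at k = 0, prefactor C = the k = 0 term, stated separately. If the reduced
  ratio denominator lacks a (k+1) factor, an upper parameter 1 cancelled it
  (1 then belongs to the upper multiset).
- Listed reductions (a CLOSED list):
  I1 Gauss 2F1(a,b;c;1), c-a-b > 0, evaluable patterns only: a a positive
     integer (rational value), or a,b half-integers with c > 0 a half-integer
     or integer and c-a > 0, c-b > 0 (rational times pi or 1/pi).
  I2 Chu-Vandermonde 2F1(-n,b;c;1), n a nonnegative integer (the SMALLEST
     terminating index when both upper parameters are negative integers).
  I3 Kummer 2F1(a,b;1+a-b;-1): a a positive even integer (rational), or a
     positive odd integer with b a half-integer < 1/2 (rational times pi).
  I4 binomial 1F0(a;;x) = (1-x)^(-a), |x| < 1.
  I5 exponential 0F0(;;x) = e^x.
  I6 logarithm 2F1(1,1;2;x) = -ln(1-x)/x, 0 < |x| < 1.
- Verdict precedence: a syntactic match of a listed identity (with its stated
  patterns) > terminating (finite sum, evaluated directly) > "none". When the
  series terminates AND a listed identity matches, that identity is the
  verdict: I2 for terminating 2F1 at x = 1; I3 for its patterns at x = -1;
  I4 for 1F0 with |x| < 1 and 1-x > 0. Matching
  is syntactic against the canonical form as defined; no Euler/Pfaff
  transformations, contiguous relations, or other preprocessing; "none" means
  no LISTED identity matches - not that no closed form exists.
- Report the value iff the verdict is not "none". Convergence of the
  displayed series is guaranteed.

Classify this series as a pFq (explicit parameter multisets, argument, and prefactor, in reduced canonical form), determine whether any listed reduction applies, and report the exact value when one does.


First insight: t_0 = \frac{1}{12} here, and the parameter 5 appears in both the upper and lower lists and cancels (alongside the other common factor).
Ratio: r(k) = -1 * (k-12) (k+8) / [(k+21) (k+1)] - rational in k. x = -1; t_0 = \frac{1}{12}; negate the roots.

The series (x = -1) is 2F1: upper {-12, 8}, lower {21}, prefactor \frac{1}{12}. Verdict: Kummer (I3) fires (x = -1; c = 21 equals 1+a-b for upper {-12, 8}: listed pattern). Sum: \frac{323}{56}.


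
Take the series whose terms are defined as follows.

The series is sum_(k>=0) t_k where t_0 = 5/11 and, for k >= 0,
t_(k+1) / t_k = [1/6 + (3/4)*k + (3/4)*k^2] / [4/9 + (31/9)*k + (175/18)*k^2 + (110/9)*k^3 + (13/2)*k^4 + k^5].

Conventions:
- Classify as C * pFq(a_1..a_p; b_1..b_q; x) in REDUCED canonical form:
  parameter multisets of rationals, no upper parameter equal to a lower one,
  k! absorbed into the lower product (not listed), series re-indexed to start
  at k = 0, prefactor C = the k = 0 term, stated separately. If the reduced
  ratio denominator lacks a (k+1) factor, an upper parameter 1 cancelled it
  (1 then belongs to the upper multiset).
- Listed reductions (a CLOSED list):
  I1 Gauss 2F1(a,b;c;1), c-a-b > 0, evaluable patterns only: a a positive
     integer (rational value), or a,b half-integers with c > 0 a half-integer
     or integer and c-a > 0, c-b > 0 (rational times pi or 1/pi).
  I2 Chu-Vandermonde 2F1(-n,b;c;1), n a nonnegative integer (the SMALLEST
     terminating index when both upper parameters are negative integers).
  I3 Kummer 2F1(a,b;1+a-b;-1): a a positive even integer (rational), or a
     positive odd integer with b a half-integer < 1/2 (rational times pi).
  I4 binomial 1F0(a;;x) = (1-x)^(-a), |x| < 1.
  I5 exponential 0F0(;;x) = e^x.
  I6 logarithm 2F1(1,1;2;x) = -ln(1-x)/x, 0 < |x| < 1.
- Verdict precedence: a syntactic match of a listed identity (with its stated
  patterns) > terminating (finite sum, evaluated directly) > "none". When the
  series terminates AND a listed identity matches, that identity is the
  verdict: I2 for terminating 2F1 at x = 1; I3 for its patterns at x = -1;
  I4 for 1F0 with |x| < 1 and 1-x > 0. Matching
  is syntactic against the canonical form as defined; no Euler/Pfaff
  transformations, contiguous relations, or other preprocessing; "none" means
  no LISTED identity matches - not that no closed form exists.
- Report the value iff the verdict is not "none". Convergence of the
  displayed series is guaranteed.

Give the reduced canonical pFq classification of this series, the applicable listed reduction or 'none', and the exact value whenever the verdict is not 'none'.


Prefactor 5/11, argument 3/4: 0F2 with upper {-} over lower {1/2, 4}. Verdict: none. No listed pattern accepts 0F2(-; 1/2, 4; 3/4).

Structural cue: t_0 = 5/11 here, and cancel k + 2/3 from the displayed ratio first; then C = 5/11, x = 3/4.
Ratio: r(k) = (3/4) * 1 / [(k+1/2) (k+4) (k+1)] - rational in k, leading ratio (3/4); with t_0 = 5/11, classification follows.


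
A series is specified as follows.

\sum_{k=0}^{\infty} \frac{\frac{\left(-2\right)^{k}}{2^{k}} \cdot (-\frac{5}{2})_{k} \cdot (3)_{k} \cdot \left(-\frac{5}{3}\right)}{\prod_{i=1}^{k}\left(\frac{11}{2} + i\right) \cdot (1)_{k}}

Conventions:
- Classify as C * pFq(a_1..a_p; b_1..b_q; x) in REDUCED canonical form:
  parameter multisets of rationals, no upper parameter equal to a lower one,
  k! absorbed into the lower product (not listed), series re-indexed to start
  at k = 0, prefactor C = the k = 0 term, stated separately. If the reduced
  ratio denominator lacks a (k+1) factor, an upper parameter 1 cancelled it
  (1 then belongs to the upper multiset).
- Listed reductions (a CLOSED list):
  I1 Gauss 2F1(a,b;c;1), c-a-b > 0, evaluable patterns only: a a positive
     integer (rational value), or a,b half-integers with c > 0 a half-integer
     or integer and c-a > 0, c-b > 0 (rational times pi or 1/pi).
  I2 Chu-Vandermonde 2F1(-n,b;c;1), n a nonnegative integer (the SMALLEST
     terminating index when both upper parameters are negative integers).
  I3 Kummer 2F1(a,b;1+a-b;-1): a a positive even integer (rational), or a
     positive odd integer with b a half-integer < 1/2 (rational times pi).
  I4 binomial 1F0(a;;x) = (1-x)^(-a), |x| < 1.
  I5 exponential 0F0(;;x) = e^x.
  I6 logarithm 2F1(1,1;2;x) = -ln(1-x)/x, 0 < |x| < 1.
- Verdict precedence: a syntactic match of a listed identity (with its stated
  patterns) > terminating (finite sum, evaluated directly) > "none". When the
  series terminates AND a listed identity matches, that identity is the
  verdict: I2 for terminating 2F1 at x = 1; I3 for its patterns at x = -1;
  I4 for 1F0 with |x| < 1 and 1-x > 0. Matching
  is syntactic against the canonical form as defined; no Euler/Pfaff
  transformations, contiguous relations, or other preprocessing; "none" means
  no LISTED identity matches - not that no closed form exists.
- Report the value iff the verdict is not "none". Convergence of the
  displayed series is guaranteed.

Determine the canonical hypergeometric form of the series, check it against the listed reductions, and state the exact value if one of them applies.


x = -1 here; the reduced form reads 2F1, upper {-\frac{5}{2}, 3}, lower {\frac{13}{2}}, C = -\frac{5}{3}. Verdict (x = -1): Kummer (I3) applies (x = -1; c = \frac{13}{2} equals 1+a-b for upper {-\frac{5}{2}, 3}: listed pattern). Its exact value is \left(-\frac{5775}{4096}\right) \cdot \pi.

First insight: from the first term -\frac{5}{3}: the two k-th powers (C = -5/3) combine into one argument.
Step ratio: r(k) = -1 * (k-\frac{5}{2}) (k+3) / [(k+\frac{13}{2}) (k+1)] - rational in k. x = -1; t_0 = -\frac{5}{3}; negate the roots.


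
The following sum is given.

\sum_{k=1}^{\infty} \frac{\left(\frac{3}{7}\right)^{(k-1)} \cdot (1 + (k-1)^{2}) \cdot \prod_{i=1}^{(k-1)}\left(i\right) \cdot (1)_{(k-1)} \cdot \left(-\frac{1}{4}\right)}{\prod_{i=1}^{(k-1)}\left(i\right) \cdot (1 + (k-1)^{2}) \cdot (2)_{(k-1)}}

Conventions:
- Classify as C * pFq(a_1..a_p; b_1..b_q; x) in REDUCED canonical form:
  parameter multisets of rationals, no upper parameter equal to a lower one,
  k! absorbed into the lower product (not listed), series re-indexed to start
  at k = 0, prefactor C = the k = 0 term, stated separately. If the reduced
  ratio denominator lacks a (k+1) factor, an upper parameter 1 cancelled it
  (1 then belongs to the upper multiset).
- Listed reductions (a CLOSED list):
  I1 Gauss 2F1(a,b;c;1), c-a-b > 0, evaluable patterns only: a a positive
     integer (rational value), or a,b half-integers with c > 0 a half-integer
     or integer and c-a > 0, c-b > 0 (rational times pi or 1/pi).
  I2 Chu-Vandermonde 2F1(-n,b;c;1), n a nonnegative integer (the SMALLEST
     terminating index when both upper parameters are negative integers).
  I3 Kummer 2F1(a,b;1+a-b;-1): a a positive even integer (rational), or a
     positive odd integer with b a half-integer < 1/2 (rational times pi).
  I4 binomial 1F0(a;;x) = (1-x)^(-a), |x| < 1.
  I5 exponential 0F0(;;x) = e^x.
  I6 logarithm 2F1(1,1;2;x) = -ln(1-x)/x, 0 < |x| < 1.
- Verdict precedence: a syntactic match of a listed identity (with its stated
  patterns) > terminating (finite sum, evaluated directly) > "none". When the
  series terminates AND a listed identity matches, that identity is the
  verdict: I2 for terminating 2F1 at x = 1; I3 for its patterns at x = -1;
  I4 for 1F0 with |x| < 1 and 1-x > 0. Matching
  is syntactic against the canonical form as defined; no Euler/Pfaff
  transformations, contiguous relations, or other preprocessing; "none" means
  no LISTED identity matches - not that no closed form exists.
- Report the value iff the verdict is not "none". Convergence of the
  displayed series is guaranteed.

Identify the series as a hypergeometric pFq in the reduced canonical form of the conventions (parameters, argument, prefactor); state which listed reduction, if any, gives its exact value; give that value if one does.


Key step: with t_0 = -\frac{1}{4}, the product of the first k integers (prefactor -1/4) is k!.
Term ratio: r(k) = \frac{3}{7} * (k+1) (k+1) / [(k+2) (k+1)] - rational in k. x = \frac{3}{7}; t_0 = -\frac{1}{4}; negate the roots.

With C = -\frac{1}{4}: the canonical form is 2F1(1, 1; 2; \frac{3}{7}). Verdict (x = \frac{3}{7}): the logarithmic series (I6) applies (the logarithm: parameters (1,1;2), x = \frac{3}{7}). Value: \frac{7}{12} \cdot \ln\left(\frac{4}{7}\right).


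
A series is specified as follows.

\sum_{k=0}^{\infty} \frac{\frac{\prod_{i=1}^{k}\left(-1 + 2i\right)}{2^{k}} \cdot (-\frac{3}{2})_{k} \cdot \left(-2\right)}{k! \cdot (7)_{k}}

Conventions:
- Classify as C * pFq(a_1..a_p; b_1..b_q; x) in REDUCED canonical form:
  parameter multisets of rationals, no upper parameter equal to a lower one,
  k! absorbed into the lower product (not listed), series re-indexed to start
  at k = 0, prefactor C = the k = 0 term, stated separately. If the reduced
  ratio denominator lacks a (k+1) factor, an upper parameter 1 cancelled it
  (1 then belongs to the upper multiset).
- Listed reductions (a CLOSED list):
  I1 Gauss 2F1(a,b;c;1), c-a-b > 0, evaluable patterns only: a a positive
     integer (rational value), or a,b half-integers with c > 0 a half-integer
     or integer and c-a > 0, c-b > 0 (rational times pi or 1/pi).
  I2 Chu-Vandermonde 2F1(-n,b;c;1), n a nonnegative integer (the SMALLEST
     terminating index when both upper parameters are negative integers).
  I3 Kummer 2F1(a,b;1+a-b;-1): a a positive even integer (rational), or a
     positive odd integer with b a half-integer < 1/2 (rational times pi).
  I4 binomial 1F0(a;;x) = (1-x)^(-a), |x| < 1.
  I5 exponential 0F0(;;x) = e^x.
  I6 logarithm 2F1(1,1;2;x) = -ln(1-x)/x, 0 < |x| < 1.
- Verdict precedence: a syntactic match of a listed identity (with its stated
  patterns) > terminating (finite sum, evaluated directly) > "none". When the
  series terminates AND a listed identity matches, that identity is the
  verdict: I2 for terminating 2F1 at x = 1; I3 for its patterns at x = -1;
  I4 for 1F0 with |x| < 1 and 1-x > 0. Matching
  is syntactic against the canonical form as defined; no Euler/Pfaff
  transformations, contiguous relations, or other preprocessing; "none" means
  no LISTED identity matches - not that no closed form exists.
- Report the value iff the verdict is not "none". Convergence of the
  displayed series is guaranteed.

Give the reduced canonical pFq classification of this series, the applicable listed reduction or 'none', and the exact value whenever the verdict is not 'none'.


Canonical form: C = -2 times 2F1 with upper {-\frac{3}{2}, \frac{1}{2}}, lower {7}, x = 1. Verdict: the half-integer Gauss pattern (I1) applies (x = 1; upper {-\frac{3}{2}, \frac{1}{2}} half-integers, c = 7 in the evaluable pattern). Value: \left(-\frac{8388608}{1486485}\right) / \pi.

Structural cue: with t_0 = -2, the odd product 1*3*...*(2k-1) (C = -2) is 2^k (1/2)_k.
Step ratio: r(k) = 1 * (k-\frac{3}{2}) (k+\frac{1}{2}) / [(k+7) (k+1)] - poly over poly, x = 1 from leading terms; C = -2 at k = 0.


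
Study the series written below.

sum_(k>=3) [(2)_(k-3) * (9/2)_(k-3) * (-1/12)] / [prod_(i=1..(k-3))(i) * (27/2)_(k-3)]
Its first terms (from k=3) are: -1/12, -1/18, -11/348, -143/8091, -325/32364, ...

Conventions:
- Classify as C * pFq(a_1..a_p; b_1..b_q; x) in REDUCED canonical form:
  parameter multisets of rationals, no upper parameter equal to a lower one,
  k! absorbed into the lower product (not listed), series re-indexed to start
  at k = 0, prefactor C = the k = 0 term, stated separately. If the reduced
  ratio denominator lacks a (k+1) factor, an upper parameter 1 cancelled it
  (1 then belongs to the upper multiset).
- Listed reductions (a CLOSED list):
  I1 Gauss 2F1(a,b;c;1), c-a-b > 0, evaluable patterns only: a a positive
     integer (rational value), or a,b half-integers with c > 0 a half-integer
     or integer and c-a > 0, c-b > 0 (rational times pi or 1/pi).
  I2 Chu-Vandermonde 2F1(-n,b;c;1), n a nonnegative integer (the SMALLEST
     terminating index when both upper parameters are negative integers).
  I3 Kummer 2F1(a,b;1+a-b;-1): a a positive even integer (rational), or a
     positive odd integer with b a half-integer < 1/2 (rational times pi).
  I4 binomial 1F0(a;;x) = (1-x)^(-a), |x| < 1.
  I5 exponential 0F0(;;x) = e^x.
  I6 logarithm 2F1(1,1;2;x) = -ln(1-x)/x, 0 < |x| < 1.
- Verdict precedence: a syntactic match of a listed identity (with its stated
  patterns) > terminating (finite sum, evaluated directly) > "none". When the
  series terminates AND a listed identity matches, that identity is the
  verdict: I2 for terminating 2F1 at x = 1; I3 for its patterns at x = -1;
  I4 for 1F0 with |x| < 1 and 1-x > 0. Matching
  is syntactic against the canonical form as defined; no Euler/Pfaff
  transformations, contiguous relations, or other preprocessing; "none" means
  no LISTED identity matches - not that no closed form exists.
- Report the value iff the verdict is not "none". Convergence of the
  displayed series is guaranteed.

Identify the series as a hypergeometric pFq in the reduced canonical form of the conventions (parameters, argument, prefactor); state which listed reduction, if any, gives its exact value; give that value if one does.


Prefactor -1/12, argument 1: 2F1 with upper {2, 9/2} over lower {27/2}. Verdict at x = 1: Gauss (I1, integer-parameter pattern) matches (x = 1: the Gamma ratio telescopes since c-a-b = 7 > 0 and a = 2 in Z>0). Sum: -575/2688.

Key step: from the first term -1/12: the product of the first k integers (prefactor -1/12) is k!.
Ratio: r(k) = 1 * (k+2) (k+9/2) / [(k+27/2) (k+1)] ; factor over Q: parameters, x = 1, and C = -1/12.


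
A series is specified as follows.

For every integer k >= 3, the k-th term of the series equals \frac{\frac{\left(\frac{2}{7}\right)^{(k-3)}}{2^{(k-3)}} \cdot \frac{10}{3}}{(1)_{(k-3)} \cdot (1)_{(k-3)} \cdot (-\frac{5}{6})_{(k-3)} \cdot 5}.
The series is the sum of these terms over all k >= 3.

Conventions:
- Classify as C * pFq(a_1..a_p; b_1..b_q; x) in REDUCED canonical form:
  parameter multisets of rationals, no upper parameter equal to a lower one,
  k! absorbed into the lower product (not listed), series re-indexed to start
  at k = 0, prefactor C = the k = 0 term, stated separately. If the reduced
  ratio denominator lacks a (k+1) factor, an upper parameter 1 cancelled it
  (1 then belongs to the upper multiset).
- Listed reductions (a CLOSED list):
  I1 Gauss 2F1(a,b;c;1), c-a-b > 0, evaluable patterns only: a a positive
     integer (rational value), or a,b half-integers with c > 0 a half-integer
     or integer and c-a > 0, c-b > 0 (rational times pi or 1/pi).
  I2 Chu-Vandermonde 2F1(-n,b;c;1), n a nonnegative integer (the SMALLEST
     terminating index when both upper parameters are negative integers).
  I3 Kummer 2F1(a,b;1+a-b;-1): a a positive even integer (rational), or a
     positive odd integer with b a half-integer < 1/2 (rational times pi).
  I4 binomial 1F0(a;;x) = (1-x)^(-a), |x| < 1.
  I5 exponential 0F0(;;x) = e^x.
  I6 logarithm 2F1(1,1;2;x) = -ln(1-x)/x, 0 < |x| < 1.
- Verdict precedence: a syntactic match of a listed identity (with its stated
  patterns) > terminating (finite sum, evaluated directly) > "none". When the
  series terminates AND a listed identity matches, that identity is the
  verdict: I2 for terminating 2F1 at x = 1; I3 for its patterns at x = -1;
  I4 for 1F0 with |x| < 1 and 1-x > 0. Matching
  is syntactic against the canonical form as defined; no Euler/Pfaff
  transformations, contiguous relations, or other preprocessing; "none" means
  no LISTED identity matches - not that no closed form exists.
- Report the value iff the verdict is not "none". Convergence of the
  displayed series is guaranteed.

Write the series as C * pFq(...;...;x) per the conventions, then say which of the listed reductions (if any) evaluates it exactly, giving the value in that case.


x = \frac{1}{7} here; the reduced form reads 0F2, upper {-}, lower {-\frac{5}{6}, 1}, C = \frac{2}{3}. Verdict: none here - no I1-I6 shape fits x = \frac{1}{7} with lower {-\frac{5}{6}, 1}.

Key observation: with t_0 = \frac{2}{3}, (1)_k (prefactor 2/3) is k! itself.
Step ratio: r(k) = \frac{1}{7} * 1 / [(k-\frac{5}{6}) (k+1) (k+1)] ; factor over Q: parameters, x = \frac{1}{7}, and C = \frac{2}{3}.


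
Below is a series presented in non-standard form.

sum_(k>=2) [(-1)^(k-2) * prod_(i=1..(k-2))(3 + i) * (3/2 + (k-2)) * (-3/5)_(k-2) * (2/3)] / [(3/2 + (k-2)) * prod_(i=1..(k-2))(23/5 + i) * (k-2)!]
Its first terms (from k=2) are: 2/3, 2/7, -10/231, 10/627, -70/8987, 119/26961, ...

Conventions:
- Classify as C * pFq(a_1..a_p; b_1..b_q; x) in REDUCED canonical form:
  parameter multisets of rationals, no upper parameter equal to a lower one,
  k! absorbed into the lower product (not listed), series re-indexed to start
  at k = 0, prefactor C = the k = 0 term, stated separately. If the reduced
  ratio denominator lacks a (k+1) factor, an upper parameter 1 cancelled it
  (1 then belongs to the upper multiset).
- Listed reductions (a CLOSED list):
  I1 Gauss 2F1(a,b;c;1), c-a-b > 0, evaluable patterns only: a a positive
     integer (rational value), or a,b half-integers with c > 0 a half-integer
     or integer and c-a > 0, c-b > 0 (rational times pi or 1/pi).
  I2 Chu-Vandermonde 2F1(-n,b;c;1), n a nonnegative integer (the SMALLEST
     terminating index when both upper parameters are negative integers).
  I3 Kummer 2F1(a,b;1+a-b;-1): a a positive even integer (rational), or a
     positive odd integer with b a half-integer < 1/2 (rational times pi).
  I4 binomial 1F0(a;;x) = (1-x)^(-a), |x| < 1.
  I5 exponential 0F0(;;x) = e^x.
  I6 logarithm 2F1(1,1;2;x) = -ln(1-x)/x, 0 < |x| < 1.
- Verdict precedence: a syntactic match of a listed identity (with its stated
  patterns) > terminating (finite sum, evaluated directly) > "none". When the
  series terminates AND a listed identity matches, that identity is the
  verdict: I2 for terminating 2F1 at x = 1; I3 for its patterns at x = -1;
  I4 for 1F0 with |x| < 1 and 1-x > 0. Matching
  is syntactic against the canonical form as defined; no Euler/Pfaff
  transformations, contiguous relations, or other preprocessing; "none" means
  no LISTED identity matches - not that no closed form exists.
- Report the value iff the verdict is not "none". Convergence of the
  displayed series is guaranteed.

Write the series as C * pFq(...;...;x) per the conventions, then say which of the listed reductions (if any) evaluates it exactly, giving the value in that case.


The tell: t_0 being 2/3, the running product (prefactor 2/3) telescopes to a rising factorial.
Term ratio: r(k) = (-1) * (k-3/5) (k+4) / [(k+28/5) (k+1)] - rational in k. x = (-1); t_0 = 2/3; negate the roots.

Prefactor 2/3, argument -1: 2F1 with upper {-3/5, 4} over lower {28/5}. Verdict: Kummer (I3) matches (x = -1; c = 28/5 equals 1+a-b for upper {-3/5, 4}: listed pattern). Hence: 23/25.


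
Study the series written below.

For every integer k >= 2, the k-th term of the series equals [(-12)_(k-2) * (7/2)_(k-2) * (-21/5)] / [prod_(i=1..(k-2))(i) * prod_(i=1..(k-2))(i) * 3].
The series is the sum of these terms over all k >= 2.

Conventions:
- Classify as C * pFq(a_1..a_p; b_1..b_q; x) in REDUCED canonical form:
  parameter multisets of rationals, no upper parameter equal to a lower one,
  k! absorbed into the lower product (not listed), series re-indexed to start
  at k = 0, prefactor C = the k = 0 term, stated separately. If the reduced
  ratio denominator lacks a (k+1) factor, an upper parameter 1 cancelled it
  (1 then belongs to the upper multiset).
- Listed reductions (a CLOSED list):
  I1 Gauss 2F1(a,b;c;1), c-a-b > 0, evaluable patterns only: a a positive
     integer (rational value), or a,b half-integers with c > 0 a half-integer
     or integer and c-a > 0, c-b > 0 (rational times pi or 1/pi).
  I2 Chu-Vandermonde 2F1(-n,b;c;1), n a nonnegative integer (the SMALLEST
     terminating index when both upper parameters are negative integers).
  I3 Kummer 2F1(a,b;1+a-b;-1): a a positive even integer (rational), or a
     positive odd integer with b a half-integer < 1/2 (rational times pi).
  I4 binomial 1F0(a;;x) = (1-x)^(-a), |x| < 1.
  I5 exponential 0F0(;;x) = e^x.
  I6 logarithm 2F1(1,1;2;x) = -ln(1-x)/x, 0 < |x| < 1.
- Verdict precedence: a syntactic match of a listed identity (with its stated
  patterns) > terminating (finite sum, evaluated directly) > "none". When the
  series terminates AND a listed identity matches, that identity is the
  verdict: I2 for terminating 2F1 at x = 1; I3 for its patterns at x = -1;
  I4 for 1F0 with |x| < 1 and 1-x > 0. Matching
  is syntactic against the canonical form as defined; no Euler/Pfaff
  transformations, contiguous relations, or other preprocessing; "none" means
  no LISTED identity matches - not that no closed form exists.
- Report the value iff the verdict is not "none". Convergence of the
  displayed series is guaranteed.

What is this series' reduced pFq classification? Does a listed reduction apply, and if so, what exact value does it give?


First insight: from the first term -7/5: the lower running product (C = -7/5, x = 1) is a rising factorial.
Adjacent-term ratio: r(k) = 1 * (k-12) (k+7/2) / [(k+1) (k+1)] - rational in k. x = 1; t_0 = -7/5; negate the roots.

x = 1 here; the reduced form reads 2F1, upper {-12, 7/2}, lower {1}, C = -7/5. Verdict: the Chu-Vandermonde identity I2 fires (terminating 2F1 at x = 1 with n = 12, b = 7/2, c = 1). Exact value: 1547/4194304.


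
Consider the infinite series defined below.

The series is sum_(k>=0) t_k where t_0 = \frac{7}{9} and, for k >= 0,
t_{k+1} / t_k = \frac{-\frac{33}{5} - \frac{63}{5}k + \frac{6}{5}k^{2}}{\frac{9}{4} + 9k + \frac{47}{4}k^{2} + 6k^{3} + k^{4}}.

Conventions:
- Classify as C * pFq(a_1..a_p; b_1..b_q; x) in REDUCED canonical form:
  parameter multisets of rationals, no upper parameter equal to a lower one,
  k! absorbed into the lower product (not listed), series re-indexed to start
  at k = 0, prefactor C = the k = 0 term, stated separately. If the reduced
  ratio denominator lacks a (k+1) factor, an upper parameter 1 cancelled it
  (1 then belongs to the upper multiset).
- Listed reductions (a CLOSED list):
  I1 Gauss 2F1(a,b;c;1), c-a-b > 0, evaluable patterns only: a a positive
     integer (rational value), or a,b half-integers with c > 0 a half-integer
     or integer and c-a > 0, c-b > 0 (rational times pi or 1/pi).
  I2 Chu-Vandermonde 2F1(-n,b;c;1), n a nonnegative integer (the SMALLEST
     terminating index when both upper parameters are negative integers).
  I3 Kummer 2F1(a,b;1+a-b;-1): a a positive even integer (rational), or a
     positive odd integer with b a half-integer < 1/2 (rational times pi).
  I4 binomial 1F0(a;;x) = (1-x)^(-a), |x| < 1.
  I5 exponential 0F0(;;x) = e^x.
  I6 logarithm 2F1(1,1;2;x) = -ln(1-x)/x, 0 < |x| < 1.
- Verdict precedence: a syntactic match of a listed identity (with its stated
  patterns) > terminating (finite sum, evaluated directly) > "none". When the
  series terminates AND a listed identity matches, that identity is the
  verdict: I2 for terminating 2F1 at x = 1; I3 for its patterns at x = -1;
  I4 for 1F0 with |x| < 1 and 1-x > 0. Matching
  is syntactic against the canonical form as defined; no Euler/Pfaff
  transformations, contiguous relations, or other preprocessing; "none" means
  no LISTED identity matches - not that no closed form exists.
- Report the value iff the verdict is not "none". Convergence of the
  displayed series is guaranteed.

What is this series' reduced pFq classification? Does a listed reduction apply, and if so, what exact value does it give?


At argument \frac{6}{5}: a 1F2 with upper {-11}, lower {\frac{3}{2}, 3}, scaled by C = \frac{7}{9}. Verdict: terminating - upper -11 stops the sum at k = 11; the 12 terms are added exactly. Its exact value is -\frac{2407120731793555789523}{6133556109100341796875}.

First insight: t_0 = \frac{7}{9} here, and factor the ratio over Q (C = 7/9, x = 6/5): negated roots = parameters.
Term ratio: r(k) = \frac{6}{5} * (k-11) / [(k+\frac{3}{2}) (k+3) (k+1)] - rational; roots negated = parameters, x = \frac{6}{5}, C = \frac{7}{9}.


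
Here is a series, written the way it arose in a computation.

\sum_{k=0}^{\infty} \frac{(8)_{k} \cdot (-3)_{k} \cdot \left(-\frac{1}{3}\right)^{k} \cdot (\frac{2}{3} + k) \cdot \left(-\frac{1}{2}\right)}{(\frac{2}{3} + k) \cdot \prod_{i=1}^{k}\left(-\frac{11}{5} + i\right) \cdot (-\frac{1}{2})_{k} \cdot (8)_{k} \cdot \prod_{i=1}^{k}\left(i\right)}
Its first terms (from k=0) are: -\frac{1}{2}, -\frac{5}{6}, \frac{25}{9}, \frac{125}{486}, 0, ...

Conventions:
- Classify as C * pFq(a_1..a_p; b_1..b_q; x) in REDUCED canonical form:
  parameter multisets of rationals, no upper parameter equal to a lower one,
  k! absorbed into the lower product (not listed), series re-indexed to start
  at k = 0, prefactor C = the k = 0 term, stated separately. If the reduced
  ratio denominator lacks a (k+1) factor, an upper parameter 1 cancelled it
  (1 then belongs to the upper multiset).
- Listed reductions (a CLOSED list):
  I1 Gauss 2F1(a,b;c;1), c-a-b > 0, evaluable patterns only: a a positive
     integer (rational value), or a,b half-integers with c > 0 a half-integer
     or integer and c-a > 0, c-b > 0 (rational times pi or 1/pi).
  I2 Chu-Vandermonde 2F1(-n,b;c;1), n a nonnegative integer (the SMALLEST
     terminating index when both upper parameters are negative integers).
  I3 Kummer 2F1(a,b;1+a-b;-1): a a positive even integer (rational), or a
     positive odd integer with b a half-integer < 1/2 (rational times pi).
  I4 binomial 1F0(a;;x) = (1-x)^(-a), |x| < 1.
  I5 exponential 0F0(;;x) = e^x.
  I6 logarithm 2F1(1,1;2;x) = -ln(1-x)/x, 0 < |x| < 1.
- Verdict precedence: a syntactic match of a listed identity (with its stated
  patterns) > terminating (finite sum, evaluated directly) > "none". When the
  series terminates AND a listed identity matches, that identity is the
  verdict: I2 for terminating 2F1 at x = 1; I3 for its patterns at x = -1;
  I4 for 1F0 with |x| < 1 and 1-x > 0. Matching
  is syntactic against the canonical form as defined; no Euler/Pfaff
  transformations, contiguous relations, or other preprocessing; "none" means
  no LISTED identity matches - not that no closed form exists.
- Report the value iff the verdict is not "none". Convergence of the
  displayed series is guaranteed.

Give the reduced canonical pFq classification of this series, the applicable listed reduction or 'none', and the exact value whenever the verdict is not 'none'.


This is -\frac{1}{2} * 1F2(-3; -\frac{6}{5}, -\frac{1}{2}; -\frac{1}{3}) in reduced canonical form. Verdict: terminating - the sum ends at index 3 because -3 is a negative integer; exact evaluation follows. Hence: \frac{827}{486}.

The tell: t_0 being -\frac{1}{2}, the lower running product (C = -1/2) is a rising factorial.
Adjacent-term ratio: r(k) = -\frac{1}{3} * (k-3) / [(k-\frac{6}{5}) (k-\frac{1}{2}) (k+1)] - rational; roots negated = parameters, x = -\frac{1}{3}, C = -\frac{1}{2}.


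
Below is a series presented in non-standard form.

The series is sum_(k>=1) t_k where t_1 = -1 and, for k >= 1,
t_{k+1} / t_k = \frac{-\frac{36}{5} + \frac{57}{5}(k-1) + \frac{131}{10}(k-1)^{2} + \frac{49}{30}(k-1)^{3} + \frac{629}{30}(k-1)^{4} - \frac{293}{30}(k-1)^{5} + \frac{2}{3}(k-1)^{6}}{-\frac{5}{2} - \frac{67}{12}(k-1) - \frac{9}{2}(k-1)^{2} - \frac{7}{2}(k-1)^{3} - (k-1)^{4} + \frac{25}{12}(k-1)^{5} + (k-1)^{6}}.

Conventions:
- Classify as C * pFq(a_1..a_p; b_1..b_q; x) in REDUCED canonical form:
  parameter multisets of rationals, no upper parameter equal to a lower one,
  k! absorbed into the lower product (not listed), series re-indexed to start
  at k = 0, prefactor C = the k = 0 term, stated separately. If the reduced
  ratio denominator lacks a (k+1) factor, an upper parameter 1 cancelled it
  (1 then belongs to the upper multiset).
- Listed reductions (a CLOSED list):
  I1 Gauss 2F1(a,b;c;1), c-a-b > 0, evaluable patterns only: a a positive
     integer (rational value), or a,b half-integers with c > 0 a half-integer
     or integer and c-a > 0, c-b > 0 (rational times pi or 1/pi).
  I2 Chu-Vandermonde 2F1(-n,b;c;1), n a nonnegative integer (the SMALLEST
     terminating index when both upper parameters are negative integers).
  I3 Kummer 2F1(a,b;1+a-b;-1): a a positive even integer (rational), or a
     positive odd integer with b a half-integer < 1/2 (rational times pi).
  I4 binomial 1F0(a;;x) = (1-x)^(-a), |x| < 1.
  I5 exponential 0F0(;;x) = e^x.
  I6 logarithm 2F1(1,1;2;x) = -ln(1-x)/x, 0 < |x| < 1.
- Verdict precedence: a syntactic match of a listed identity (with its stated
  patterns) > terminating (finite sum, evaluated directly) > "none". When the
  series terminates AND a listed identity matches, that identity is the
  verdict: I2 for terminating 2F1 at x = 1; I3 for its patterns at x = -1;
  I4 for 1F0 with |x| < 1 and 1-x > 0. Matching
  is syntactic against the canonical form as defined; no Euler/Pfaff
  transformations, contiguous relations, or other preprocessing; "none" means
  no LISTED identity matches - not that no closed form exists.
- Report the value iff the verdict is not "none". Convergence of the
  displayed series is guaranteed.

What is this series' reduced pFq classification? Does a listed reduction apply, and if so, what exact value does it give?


The series (x = \frac{2}{3}) is 3F2: upper {-12, -3, -\frac{2}{5}}, lower {-\frac{5}{3}, 2}, prefactor -1. Verdict: terminating. With -3 upstairs the series is a 4-term polynomial sum; evaluated term by term. Value: \frac{2419}{125}.

Key observation: with t_0 = -1, the ratio is unreduced: k^2 + 1 divides both sides (C = -1, x = 2/3).
Term ratio: r(k) = \frac{2}{3} * (k-12) (k-3) (k-\frac{2}{5}) / [(k-\frac{5}{3}) (k+2) (k+1)] ; factor over Q: parameters, x = \frac{2}{3}, and C = -1.


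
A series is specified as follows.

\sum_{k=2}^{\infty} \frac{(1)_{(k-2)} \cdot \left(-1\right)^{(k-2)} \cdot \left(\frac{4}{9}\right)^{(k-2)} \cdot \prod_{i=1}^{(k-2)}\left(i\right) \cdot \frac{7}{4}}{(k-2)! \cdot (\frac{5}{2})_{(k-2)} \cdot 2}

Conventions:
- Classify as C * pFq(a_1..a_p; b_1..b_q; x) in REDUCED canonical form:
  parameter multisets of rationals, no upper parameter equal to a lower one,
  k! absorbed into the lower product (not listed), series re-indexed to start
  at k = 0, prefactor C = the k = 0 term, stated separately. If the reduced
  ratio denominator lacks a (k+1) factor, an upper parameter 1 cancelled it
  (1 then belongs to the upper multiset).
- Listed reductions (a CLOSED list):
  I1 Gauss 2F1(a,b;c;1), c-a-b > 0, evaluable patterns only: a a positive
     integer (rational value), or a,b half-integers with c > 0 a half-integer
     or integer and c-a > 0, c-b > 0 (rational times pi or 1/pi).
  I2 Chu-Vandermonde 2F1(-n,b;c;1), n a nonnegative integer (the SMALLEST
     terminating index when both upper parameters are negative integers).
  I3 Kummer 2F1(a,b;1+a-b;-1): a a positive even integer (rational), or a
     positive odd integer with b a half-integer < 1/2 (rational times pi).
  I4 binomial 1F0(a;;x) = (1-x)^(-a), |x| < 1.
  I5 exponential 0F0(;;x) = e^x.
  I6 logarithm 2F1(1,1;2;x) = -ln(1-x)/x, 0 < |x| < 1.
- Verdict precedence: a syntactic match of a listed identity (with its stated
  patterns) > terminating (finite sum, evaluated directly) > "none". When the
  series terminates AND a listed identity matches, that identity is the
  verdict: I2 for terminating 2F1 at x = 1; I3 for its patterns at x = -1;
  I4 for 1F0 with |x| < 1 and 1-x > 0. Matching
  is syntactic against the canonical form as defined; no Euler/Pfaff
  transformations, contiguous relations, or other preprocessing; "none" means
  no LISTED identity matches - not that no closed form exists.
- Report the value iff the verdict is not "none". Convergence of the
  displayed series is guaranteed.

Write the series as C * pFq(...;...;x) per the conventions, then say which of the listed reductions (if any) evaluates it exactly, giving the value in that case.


Reduced: x = -\frac{4}{9}, 2F1, upper = {1, 1}, lower = {\frac{5}{2}}, C = \frac{7}{8}. Verdict: none. No listed pattern accepts 2F1(1, 1; \frac{5}{2}; -\frac{4}{9}).

First insight: t_0 = \frac{7}{8} here, and the constant factors (prefactor 7/8) combine into one prefactor.
Term ratio: r(k) = -\frac{4}{9} * (k+1) (k+1) / [(k+\frac{5}{2}) (k+1)] ; factor over Q: parameters, x = -\frac{4}{9}, and C = \frac{7}{8}.


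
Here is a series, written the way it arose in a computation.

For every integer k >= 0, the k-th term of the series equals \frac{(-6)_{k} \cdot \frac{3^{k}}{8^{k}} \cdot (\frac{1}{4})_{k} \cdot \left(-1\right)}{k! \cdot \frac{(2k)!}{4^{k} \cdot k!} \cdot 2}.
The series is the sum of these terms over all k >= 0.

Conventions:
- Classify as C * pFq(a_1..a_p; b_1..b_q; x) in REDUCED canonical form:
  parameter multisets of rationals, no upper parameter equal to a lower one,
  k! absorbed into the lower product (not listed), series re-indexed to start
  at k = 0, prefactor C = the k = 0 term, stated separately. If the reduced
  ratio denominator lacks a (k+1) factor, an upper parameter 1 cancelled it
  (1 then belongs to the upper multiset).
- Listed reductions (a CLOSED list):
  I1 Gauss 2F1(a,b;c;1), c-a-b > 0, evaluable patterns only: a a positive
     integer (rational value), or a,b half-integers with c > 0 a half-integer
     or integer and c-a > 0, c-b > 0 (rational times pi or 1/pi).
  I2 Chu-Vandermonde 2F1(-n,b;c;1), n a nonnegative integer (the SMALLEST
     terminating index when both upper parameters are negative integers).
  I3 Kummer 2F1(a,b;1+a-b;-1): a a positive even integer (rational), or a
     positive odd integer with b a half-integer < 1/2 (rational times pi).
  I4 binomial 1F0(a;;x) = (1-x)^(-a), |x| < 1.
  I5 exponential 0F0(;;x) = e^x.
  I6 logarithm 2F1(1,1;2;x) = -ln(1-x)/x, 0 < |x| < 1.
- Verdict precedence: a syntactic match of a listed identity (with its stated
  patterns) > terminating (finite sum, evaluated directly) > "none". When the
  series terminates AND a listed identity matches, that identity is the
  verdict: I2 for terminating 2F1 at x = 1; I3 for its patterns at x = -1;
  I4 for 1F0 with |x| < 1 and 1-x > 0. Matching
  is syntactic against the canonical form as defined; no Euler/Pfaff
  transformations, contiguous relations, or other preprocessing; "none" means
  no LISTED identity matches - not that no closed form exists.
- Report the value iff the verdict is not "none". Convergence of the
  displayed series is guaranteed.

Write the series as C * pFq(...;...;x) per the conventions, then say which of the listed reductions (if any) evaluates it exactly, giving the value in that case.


Prefactor -\frac{1}{2}, argument \frac{3}{8}: 2F1 with upper {-6, \frac{1}{4}} over lower {\frac{1}{2}}. Verdict: terminating - upper -6 stops the sum at k = 6; the 7 terms are added exactly. Value: -\frac{578655923}{2583691264}.

Key step: t_0 being -\frac{1}{2}, the two geometric factors (C = -1/2) combine into one argument.
Ratio: r(k) = \frac{3}{8} * (k-6) (k+\frac{1}{4}) / [(k+\frac{1}{2}) (k+1)] ; factor over Q: parameters, x = \frac{3}{8}, and C = -\frac{1}{2}.
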